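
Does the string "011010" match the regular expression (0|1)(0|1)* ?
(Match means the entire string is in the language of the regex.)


|string| = 6; first = '0'; last = '0'

Yes, "011010" matches (0|1)(0|1)*


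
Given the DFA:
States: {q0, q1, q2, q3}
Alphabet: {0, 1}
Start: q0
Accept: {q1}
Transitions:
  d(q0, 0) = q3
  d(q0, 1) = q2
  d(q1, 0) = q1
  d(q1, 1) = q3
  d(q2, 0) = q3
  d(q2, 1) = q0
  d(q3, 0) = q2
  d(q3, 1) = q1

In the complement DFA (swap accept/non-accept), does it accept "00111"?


Trace: q0 -> q3 -> q2 -> q0 -> q2 -> q0
Final: q0
Original accept: {q1}
Complement: q0 is not in original accept

Yes, complement accepts (original rejects)


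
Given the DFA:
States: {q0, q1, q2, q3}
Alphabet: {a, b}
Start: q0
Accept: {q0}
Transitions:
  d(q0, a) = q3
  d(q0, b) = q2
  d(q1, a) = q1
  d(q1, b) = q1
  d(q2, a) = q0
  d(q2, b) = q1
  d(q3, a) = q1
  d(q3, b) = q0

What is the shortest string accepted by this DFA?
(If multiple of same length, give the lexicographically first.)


BFS by string length (lex-first path to each state shown):
  len 0: q0<-""
Found accept state at length 0.

"" (empty string)


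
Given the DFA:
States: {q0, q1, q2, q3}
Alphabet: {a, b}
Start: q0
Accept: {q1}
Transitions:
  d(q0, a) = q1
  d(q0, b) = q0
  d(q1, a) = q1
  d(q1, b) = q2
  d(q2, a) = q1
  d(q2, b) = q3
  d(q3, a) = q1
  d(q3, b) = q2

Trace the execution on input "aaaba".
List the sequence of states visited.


Input: aaaba
d(q0, a) = q1
d(q1, a) = q1
d(q1, a) = q1
d(q1, b) = q2
d(q2, a) = q1


q0 -> q1 -> q1 -> q1 -> q2 -> q1


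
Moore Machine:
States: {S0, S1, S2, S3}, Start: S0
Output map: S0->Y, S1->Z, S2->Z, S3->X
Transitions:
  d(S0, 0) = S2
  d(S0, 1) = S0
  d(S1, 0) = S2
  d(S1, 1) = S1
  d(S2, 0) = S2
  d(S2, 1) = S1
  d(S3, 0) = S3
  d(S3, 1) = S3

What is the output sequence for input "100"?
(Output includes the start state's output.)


Start: S0 (output Y)
  --1--> S0 (output Y)
  --0--> S2 (output Z)
  --0--> S2 (output Z)

"YYZZ"


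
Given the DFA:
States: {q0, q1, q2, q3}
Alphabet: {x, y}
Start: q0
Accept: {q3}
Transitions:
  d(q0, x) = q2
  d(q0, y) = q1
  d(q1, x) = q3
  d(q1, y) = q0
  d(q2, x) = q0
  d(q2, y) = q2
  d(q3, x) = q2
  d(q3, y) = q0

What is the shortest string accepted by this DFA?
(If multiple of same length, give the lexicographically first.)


BFS by string length (lex-first path to each state shown):
  len 0: q0<-""
  len 1: q1<-"y", q2<-"x"
  len 2: q0<-"xx", q2<-"xy", q3<-"yx"
Found accept state at length 2.

"yx"


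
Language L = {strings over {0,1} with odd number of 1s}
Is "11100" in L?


count('1') = 3; 3 mod 2 = 1

Yes, "11100" is in L


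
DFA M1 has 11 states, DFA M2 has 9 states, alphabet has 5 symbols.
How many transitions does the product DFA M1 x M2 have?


Product DFA has 11 * 9 = 99 states.
Each has 5 transitions: 99 * 5 = 495

495


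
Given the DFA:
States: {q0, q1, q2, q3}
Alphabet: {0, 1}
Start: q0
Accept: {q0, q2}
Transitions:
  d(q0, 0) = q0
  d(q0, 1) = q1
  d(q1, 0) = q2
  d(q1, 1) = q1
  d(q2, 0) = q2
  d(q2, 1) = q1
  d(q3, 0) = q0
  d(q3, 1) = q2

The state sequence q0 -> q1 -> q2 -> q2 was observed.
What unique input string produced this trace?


Trace back each transition to find the symbol:
  q0 --[1]--> q1
  q1 --[0]--> q2
  q2 --[0]--> q2

"100"


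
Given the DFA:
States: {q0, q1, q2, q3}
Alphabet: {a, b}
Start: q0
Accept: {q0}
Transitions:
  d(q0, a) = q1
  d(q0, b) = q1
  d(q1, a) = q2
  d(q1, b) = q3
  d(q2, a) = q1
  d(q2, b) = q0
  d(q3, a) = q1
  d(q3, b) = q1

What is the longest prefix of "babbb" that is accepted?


Run the DFA, marking each prefix where the state is accepting:
  "" -> q0 [accept]
  "b" -> q1 [reject]
  "ba" -> q2 [reject]
  "bab" -> q0 [accept]
  "babb" -> q1 [reject]
  "babbb" -> q3 [reject]

"bab"


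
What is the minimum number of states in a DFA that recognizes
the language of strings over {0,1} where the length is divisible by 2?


States track (length) mod 2.
Need 2 states: one per remainder 0..1; accept = remainder 0.

2


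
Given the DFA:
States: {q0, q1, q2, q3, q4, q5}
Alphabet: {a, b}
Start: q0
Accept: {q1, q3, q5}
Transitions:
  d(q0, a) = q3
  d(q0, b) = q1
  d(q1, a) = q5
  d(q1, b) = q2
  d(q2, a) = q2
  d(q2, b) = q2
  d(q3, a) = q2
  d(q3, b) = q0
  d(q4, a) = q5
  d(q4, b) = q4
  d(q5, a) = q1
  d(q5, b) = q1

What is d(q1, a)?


Looking up transition d(q1, a)

q5


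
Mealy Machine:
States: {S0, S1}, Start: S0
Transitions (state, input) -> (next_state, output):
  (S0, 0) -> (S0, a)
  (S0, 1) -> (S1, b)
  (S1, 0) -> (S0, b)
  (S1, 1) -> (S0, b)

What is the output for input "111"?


Step-by-step:
  (S0, 1) -> (S1, b)
  (S1, 1) -> (S0, b)
  (S0, 1) -> (S1, b)

"bbb"


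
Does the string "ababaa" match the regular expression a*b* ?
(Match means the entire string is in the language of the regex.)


|string| = 6; first = 'a'; last = 'a'

No, "ababaa" does not match a*b*


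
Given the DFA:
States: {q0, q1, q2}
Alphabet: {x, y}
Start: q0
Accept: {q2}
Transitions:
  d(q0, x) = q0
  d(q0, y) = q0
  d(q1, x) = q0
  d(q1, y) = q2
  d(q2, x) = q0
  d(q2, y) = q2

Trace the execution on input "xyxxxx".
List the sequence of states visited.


Input: xyxxxx
d(q0, x) = q0
d(q0, y) = q0
d(q0, x) = q0
d(q0, x) = q0
d(q0, x) = q0
d(q0, x) = q0


q0 -> q0 -> q0 -> q0 -> q0 -> q0 -> q0


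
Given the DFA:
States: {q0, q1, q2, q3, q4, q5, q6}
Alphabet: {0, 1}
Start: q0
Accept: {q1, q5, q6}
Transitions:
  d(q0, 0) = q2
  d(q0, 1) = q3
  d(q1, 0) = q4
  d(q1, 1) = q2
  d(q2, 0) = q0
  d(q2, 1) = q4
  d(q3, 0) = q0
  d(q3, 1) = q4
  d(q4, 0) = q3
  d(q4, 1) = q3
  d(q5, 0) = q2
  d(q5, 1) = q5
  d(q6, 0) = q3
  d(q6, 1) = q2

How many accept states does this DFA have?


Accept states listed: {q1, q5, q6}
Counting: q1(1) q5(2) q6(3)

3


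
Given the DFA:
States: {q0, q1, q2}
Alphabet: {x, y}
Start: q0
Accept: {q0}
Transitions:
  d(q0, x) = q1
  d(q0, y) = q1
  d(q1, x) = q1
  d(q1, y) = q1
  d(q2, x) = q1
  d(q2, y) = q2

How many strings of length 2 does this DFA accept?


Enumerating all length-2 strings:
  "xx" -> q1 [reject]
  "xy" -> q1 [reject]
  "yx" -> q1 [reject]
  "yy" -> q1 [reject]

0 out of 4


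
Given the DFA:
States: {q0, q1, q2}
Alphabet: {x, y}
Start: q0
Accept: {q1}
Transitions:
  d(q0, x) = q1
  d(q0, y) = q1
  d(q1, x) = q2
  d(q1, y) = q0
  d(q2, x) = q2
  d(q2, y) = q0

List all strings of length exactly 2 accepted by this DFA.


All strings of length 2: 4 total
Accepted: 0

None


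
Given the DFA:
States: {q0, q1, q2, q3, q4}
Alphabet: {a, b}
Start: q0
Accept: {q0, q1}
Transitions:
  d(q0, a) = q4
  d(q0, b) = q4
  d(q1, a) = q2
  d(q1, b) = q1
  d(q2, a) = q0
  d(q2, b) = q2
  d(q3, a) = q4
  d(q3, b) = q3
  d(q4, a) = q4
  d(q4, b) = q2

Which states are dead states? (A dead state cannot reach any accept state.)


Forward reachability from each state:
  q0 -> reaches accept state q0 (live)
  q1 -> reaches accept state q0 (live)
  q2 -> reaches accept state q0 (live)
  q3 -> reaches accept state q0 (live)
  q4 -> reaches accept state q0 (live)

None (all states can reach an accept state)


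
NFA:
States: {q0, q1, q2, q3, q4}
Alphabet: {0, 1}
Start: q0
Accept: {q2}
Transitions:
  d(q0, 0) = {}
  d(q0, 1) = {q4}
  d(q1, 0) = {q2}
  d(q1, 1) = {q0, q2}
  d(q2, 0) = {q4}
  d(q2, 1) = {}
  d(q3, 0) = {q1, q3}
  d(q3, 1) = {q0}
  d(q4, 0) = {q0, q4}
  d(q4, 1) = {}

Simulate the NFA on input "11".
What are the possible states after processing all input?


Start: {q0}
  --1--> {q4}
  --1--> {}

{} (empty set, no valid transitions)


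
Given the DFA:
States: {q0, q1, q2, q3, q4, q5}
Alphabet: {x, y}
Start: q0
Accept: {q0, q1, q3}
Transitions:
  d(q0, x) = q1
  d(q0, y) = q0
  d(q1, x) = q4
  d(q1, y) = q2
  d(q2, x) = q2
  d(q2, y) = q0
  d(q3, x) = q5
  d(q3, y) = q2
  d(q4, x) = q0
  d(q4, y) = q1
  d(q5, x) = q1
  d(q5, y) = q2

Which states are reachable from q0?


BFS from q0:
  layer 0: {q0}
  layer 1: {q1}
  layer 2: {q2, q4}

{q0, q1, q2, q4}


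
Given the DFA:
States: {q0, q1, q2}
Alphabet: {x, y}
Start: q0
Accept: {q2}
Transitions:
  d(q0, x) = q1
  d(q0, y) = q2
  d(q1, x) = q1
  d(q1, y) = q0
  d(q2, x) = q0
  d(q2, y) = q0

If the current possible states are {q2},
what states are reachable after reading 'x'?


Apply transition on 'x' from each current state:
  d(q2, x) = q0

{q0}


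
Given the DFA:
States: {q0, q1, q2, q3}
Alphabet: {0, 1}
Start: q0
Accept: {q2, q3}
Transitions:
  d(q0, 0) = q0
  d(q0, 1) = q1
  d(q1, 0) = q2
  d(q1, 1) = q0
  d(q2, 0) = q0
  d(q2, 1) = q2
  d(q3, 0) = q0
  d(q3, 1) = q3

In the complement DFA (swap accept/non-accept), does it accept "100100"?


Trace: q0 -> q1 -> q2 -> q0 -> q1 -> q2 -> q0
Final: q0
Original accept: {q2, q3}
Complement: q0 is not in original accept

Yes, complement accepts (original rejects)


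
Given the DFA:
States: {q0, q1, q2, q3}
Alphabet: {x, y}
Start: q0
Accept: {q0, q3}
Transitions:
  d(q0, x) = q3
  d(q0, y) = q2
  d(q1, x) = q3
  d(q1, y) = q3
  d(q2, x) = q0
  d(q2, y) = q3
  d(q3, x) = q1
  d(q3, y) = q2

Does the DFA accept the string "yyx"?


Trace: q0 -> q2 -> q3 -> q1
Final state: q1
Accept states: {q0, q3}

No, rejected (final state q1 is not an accept state)


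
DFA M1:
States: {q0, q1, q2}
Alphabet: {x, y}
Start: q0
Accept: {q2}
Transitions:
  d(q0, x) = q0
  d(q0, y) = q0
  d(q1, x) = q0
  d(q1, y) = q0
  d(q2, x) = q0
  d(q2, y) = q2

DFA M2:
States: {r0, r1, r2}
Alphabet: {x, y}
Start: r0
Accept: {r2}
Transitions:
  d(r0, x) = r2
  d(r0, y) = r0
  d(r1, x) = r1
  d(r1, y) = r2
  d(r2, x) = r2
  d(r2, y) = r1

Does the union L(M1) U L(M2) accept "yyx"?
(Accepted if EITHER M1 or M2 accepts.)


M1: final=q0 accepted=False
M2: final=r2 accepted=True

Yes, union accepts


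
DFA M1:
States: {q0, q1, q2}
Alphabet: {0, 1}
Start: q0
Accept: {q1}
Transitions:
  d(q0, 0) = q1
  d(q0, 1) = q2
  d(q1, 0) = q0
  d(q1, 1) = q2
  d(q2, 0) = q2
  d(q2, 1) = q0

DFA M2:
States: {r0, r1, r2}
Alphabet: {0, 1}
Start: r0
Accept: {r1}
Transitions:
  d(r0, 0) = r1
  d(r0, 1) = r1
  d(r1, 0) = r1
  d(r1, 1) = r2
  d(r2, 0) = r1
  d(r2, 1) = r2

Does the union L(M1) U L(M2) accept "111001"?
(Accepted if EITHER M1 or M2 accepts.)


M1: final=q0 accepted=False
M2: final=r2 accepted=False

No, union rejects (neither accepts)


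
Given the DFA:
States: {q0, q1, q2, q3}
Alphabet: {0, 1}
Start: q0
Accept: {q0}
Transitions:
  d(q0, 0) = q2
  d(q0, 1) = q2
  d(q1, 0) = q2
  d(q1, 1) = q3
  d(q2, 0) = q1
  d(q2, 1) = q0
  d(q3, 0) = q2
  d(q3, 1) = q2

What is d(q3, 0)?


Looking up transition d(q3, 0)

q2


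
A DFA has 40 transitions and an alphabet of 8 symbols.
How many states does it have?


Each state has exactly one transition per symbol.
states = transitions / |alphabet| = 40 / 8 = 5

5


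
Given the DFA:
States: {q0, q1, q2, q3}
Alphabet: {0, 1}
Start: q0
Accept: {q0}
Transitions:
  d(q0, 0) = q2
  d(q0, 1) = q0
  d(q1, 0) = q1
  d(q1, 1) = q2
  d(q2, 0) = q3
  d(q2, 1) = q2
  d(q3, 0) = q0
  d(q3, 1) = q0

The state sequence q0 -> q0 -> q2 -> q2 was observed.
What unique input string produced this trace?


Trace back each transition to find the symbol:
  q0 --[1]--> q0
  q0 --[0]--> q2
  q2 --[1]--> q2

"101"


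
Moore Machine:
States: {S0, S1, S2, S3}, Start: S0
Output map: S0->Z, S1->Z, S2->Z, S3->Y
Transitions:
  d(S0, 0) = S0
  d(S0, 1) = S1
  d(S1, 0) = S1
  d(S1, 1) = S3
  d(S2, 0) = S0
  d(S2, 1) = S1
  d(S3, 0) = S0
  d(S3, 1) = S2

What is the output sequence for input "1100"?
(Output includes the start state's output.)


Start: S0 (output Z)
  --1--> S1 (output Z)
  --1--> S3 (output Y)
  --0--> S0 (output Z)
  --0--> S0 (output Z)

"ZZYZZ"


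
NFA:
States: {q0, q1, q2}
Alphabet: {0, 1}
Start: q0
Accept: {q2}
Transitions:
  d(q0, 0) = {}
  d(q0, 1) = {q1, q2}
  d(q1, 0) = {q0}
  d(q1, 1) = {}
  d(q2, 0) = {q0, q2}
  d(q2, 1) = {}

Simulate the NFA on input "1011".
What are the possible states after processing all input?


Start: {q0}
  --1--> {q1, q2}
  --0--> {q0, q2}
  --1--> {q1, q2}
  --1--> {}

{} (empty set, no valid transitions)


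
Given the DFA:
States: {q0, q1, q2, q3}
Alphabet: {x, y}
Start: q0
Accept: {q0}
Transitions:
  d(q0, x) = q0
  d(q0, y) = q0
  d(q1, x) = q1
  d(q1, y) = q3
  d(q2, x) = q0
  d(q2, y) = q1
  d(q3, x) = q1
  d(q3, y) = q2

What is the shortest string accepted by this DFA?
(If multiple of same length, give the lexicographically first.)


BFS by string length (lex-first path to each state shown):
  len 0: q0<-""
Found accept state at length 0.

"" (empty string)


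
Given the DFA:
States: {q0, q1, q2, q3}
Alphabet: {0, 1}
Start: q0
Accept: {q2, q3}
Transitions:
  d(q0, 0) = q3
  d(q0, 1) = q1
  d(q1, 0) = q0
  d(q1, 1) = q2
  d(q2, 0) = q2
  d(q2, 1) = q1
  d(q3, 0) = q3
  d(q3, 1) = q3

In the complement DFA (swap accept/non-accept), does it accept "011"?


Trace: q0 -> q3 -> q3 -> q3
Final: q3
Original accept: {q2, q3}
Complement: q3 is in original accept

No, complement rejects (original accepts)


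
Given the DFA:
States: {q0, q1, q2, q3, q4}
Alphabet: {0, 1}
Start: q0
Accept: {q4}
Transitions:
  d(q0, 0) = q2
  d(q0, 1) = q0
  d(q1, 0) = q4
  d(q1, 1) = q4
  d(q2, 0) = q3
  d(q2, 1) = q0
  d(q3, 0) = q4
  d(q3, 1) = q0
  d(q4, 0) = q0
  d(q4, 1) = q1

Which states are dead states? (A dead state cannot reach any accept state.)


Forward reachability from each state:
  q0 -> reaches accept state q4 (live)
  q1 -> reaches accept state q4 (live)
  q2 -> reaches accept state q4 (live)
  q3 -> reaches accept state q4 (live)
  q4 -> reaches accept state q4 (live)

None (all states can reach an accept state)


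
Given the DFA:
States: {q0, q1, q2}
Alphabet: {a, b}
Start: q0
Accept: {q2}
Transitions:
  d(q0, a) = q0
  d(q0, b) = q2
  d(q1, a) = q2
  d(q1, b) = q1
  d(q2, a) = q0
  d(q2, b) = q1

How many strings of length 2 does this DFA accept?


Enumerating all length-2 strings:
  "aa" -> q0 [reject]
  "ab" -> q2 [accept]
  "ba" -> q0 [reject]
  "bb" -> q1 [reject]

1 out of 4


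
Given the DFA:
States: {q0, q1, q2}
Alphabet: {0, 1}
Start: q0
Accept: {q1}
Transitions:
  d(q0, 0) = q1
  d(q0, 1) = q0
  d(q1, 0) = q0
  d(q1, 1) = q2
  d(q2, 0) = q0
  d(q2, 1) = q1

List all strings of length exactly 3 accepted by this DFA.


All strings of length 3: 8 total
Accepted: 3

"000", "011", "110"


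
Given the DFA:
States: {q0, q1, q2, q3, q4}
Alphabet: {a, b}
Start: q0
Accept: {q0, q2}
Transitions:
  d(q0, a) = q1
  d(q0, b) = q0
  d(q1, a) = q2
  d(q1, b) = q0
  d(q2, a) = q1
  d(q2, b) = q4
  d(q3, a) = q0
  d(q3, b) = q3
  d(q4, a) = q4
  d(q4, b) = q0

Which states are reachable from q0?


BFS from q0:
  layer 0: {q0}
  layer 1: {q1}
  layer 2: {q2}
  layer 3: {q4}

{q0, q1, q2, q4}


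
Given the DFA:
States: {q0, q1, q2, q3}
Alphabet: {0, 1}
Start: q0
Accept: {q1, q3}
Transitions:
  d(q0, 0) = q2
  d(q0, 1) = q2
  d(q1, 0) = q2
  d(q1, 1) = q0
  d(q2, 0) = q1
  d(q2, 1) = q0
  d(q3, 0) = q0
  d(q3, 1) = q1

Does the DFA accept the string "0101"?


Trace: q0 -> q2 -> q0 -> q2 -> q0
Final state: q0
Accept states: {q1, q3}

No, rejected (final state q0 is not an accept state)


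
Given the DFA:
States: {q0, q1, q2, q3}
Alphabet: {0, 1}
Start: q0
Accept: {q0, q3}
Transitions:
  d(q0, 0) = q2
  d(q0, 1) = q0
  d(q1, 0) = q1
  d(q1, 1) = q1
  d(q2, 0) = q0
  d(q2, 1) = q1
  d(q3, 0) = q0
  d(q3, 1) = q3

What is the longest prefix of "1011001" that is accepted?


Run the DFA, marking each prefix where the state is accepting:
  "" -> q0 [accept]
  "1" -> q0 [accept]
  "10" -> q2 [reject]
  "101" -> q1 [reject]
  "1011" -> q1 [reject]
  "10110" -> q1 [reject]
  "101100" -> q1 [reject]
  "1011001" -> q1 [reject]

"1"


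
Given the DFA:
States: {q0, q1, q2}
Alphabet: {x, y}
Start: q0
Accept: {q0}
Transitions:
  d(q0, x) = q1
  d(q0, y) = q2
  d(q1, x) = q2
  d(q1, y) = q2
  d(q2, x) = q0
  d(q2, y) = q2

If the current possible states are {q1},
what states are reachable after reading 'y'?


Apply transition on 'y' from each current state:
  d(q1, y) = q2

{q2}


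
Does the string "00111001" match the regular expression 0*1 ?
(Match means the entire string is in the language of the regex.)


|string| = 8; first = '0'; last = '1'

No, "00111001" does not match 0*1


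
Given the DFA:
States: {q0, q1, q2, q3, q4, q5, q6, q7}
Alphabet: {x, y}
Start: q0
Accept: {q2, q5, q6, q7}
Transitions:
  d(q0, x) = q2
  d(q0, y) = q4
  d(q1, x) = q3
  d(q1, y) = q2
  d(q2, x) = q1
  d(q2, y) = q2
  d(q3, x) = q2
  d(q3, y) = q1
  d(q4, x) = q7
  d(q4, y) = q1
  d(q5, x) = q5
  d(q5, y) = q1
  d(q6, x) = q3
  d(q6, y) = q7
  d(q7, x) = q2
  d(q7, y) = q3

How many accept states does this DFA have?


Accept states listed: {q2, q5, q6, q7}
Counting: q2(1) q5(2) q6(3) q7(4)

4


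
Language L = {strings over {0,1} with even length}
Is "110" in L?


length = 3; 3 mod 2 = 1

No, "110" is not in L


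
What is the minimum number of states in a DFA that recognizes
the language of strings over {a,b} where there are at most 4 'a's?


States: count = 0, 1, ..., 4 (all accepting; 5 states), plus a dead state for count > 4.
Total: 5 + 1 = 6.

6


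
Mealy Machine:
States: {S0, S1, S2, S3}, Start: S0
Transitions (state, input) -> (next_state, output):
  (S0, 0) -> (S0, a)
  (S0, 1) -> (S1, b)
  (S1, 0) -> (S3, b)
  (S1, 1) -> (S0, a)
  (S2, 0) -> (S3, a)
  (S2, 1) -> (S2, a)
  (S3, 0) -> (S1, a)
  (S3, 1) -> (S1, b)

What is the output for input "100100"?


Step-by-step:
  (S0, 1) -> (S1, b)
  (S1, 0) -> (S3, b)
  (S3, 0) -> (S1, a)
  (S1, 1) -> (S0, a)
  (S0, 0) -> (S0, a)
  (S0, 0) -> (S0, a)

"bbaaaa"


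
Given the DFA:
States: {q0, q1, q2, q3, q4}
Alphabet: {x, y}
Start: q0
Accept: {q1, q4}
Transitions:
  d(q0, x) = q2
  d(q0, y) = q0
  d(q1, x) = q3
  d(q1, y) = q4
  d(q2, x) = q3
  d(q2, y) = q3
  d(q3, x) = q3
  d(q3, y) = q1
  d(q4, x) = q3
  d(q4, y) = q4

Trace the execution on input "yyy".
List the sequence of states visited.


Input: yyy
d(q0, y) = q0
d(q0, y) = q0
d(q0, y) = q0


q0 -> q0 -> q0 -> q0


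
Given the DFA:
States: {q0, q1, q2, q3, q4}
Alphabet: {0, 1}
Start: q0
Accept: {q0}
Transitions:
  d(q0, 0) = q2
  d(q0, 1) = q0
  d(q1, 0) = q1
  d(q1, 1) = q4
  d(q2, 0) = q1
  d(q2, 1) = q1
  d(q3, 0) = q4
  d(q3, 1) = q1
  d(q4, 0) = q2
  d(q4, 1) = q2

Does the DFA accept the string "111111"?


Trace: q0 -> q0 -> q0 -> q0 -> q0 -> q0 -> q0
Final state: q0
Accept states: {q0}

Yes, accepted (final state q0 is an accept state)


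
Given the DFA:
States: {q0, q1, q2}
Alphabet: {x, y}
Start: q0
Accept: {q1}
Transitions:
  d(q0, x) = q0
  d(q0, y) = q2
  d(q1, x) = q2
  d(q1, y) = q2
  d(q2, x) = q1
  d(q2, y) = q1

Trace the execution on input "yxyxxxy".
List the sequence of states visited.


Input: yxyxxxy
d(q0, y) = q2
d(q2, x) = q1
d(q1, y) = q2
d(q2, x) = q1
d(q1, x) = q2
d(q2, x) = q1
d(q1, y) = q2


q0 -> q2 -> q1 -> q2 -> q1 -> q2 -> q1 -> q2


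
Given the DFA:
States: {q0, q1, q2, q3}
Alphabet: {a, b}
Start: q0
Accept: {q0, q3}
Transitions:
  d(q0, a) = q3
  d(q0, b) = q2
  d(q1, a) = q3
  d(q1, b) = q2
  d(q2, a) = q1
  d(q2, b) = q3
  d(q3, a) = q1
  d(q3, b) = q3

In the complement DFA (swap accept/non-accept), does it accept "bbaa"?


Trace: q0 -> q2 -> q3 -> q1 -> q3
Final: q3
Original accept: {q0, q3}
Complement: q3 is in original accept

No, complement rejects (original accepts)


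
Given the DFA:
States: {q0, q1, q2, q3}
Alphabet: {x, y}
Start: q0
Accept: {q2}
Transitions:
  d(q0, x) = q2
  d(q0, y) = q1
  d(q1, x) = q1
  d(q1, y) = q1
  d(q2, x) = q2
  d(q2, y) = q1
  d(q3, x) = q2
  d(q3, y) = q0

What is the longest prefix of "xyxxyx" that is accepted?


Run the DFA, marking each prefix where the state is accepting:
  "" -> q0 [reject]
  "x" -> q2 [accept]
  "xy" -> q1 [reject]
  "xyx" -> q1 [reject]
  "xyxx" -> q1 [reject]
  "xyxxy" -> q1 [reject]
  "xyxxyx" -> q1 [reject]

"x"


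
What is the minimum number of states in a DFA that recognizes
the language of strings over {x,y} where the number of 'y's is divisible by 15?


States track (count of 'y') mod 15.
Need 15 states: one per remainder 0..14; accept = remainder 0.

15


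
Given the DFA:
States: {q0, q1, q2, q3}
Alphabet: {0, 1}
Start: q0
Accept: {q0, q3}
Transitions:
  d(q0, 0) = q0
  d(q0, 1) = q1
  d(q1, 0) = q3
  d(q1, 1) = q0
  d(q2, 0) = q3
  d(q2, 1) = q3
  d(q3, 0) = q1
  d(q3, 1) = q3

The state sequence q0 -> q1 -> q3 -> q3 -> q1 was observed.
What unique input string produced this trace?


Trace back each transition to find the symbol:
  q0 --[1]--> q1
  q1 --[0]--> q3
  q3 --[1]--> q3
  q3 --[0]--> q1

"1010"


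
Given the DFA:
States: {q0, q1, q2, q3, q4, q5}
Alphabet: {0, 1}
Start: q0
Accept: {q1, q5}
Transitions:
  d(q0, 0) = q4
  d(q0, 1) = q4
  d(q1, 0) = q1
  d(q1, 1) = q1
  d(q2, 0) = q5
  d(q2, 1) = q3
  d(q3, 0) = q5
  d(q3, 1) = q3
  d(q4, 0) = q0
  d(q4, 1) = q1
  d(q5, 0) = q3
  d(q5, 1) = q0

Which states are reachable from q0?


BFS from q0:
  layer 0: {q0}
  layer 1: {q4}
  layer 2: {q1}

{q0, q1, q4}


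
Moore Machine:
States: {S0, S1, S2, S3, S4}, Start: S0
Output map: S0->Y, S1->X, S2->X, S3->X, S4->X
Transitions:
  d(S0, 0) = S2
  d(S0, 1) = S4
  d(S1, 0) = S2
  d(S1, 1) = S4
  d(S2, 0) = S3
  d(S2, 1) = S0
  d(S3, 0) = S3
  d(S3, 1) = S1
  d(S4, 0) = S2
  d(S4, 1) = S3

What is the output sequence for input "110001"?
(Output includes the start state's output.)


Start: S0 (output Y)
  --1--> S4 (output X)
  --1--> S3 (output X)
  --0--> S3 (output X)
  --0--> S3 (output X)
  --0--> S3 (output X)
  --1--> S1 (output X)

"YXXXXXX"


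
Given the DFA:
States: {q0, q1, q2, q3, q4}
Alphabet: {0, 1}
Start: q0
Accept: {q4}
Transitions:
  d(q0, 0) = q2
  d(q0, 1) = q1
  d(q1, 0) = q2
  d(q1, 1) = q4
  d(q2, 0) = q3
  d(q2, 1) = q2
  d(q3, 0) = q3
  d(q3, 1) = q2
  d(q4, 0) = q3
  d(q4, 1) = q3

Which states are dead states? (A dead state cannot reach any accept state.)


Forward reachability from each state:
  q0 -> reaches accept state q4 (live)
  q1 -> reaches accept state q4 (live)
  q2 -> reaches {q2, q3}, no accept state (dead)
  q3 -> reaches {q2, q3}, no accept state (dead)
  q4 -> reaches accept state q4 (live)

{q2, q3}


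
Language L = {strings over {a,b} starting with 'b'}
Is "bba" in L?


first symbol = 'b'

Yes, "bba" is in L


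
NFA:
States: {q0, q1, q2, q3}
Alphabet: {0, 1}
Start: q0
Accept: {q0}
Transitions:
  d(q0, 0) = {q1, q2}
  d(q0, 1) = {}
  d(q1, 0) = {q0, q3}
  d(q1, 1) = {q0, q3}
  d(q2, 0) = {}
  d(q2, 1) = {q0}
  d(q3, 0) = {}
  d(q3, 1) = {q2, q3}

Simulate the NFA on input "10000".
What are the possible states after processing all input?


Start: {q0}
  --1--> {}
  --0--> {}
  --0--> {}
  --0--> {}
  --0--> {}

{} (empty set, no valid transitions)


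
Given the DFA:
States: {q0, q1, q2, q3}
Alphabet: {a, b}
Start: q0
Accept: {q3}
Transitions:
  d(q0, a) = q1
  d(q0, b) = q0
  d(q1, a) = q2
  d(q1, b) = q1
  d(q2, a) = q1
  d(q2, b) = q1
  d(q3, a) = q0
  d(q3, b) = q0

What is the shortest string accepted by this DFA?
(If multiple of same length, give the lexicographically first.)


BFS by string length (lex-first path to each state shown):
  len 0: q0<-""
  len 1: q0<-"b", q1<-"a"
  len 2: q0<-"bb", q1<-"ab", q2<-"aa"
  len 3: q0<-"bbb", q1<-"aaa", q2<-"aba"
  len 4: q0<-"bbbb", q1<-"aaab", q2<-"aaaa"
  len 5: q0<-"bbbbb", q1<-"aaaaa", q2<-"aaaba"
  len 6: q0<-"bbbbbb", q1<-"aaaaab", q2<-"aaaaaa"
  len 7: q0<-"bbbbbbb", q1<-"aaaaaaa", q2<-"aaaaaba"
  len 8: q0<-"bbbbbbbb", q1<-"aaaaaaab", q2<-"aaaaaaaa"

No string accepted (empty language)


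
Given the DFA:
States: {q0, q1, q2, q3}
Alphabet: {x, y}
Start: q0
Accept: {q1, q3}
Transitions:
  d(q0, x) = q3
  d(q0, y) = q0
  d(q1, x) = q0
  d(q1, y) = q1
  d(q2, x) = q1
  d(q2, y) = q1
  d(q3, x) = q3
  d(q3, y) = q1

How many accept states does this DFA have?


Accept states listed: {q1, q3}
Counting: q1(1) q3(2)

2


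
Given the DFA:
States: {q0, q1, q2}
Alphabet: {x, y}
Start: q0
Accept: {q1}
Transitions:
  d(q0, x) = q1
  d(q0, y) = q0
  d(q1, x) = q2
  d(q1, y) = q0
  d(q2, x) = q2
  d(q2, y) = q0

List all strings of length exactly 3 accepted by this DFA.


All strings of length 3: 8 total
Accepted: 2

"xyx", "yyx"


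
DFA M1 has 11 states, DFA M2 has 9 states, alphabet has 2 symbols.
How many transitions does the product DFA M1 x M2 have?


Product DFA has 11 * 9 = 99 states.
Each has 2 transitions: 99 * 2 = 198

198


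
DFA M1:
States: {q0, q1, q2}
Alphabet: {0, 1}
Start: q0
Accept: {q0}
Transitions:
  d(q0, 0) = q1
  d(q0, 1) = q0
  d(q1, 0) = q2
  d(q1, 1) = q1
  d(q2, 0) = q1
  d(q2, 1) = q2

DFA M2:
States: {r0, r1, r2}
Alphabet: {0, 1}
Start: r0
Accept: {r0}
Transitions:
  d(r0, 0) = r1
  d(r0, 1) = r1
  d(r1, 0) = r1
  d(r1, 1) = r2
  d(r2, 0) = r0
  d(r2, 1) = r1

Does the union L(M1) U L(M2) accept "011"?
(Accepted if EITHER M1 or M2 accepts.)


M1: final=q1 accepted=False
M2: final=r1 accepted=False

No, union rejects (neither accepts)


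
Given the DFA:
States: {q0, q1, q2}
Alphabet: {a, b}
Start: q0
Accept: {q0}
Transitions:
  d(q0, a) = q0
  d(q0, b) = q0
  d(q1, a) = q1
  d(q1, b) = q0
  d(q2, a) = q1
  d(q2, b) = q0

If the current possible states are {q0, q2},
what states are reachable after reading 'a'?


Apply transition on 'a' from each current state:
  d(q0, a) = q0
  d(q2, a) = q1

{q0, q1}


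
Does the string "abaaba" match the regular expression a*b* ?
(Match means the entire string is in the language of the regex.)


|string| = 6; first = 'a'; last = 'a'

No, "abaaba" does not match a*b*


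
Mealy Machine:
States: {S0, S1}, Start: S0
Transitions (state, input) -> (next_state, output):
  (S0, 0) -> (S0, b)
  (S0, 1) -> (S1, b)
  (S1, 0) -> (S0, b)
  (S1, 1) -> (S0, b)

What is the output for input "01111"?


Step-by-step:
  (S0, 0) -> (S0, b)
  (S0, 1) -> (S1, b)
  (S1, 1) -> (S0, b)
  (S0, 1) -> (S1, b)
  (S1, 1) -> (S0, b)

"bbbbb"


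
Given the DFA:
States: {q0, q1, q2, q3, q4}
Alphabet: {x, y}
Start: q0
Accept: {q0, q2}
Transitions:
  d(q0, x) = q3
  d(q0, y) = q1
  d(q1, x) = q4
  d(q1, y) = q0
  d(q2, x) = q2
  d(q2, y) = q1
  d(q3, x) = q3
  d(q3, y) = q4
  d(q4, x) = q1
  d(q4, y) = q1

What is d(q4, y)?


Looking up transition d(q4, y)

q1


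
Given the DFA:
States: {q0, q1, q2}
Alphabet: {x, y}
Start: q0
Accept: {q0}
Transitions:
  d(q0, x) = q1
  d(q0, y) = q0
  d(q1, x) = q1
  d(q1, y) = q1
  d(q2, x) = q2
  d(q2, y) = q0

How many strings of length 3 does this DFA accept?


Enumerating all length-3 strings:
  "xxx" -> q1 [reject]
  "xxy" -> q1 [reject]
  "xyx" -> q1 [reject]
  "xyy" -> q1 [reject]
  "yxx" -> q1 [reject]
  "yxy" -> q1 [reject]
  "yyx" -> q1 [reject]
  "yyy" -> q0 [accept]

1 out of 8


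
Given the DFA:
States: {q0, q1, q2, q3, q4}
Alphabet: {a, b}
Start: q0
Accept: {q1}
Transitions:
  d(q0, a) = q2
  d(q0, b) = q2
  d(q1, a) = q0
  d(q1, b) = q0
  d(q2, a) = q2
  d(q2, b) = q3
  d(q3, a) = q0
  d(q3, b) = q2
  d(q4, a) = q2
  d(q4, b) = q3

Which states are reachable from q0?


BFS from q0:
  layer 0: {q0}
  layer 1: {q2}
  layer 2: {q3}

{q0, q2, q3}


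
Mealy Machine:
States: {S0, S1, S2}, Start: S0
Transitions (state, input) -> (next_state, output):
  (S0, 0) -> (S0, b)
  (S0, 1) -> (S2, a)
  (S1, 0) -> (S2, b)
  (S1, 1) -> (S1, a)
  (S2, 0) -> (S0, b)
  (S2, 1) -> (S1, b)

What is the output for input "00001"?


Step-by-step:
  (S0, 0) -> (S0, b)
  (S0, 0) -> (S0, b)
  (S0, 0) -> (S0, b)
  (S0, 0) -> (S0, b)
  (S0, 1) -> (S2, a)

"bbbba"


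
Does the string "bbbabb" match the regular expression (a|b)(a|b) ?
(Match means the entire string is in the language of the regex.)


|string| = 6; first = 'b'; last = 'b'

No, "bbbabb" does not match (a|b)(a|b)


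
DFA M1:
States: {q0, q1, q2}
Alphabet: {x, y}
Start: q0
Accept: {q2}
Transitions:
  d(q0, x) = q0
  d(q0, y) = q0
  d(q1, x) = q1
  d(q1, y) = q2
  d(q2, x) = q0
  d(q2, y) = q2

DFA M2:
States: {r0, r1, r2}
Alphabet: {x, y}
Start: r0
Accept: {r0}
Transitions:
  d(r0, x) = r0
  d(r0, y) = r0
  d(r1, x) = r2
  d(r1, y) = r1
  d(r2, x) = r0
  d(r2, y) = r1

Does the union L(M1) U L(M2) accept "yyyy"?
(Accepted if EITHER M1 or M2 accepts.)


M1: final=q0 accepted=False
M2: final=r0 accepted=True

Yes, union accepts


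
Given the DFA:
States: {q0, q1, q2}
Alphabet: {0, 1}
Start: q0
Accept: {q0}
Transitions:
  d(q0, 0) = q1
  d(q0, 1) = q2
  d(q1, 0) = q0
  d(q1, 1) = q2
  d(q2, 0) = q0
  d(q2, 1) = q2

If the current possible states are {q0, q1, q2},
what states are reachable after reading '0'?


Apply transition on '0' from each current state:
  d(q0, 0) = q1
  d(q1, 0) = q0
  d(q2, 0) = q0

{q0, q1}


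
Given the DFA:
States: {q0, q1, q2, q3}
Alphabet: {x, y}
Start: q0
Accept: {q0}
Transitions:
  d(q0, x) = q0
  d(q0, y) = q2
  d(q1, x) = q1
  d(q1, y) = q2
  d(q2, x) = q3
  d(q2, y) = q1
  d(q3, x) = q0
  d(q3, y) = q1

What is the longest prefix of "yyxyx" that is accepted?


Run the DFA, marking each prefix where the state is accepting:
  "" -> q0 [accept]
  "y" -> q2 [reject]
  "yy" -> q1 [reject]
  "yyx" -> q1 [reject]
  "yyxy" -> q2 [reject]
  "yyxyx" -> q3 [reject]

""


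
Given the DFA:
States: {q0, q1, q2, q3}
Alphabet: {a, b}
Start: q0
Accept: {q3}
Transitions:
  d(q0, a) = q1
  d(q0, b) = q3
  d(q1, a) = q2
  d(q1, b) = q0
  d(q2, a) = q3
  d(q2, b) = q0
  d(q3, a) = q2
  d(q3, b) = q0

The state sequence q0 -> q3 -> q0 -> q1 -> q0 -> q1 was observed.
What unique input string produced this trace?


Trace back each transition to find the symbol:
  q0 --[b]--> q3
  q3 --[b]--> q0
  q0 --[a]--> q1
  q1 --[b]--> q0
  q0 --[a]--> q1

"bbaba"


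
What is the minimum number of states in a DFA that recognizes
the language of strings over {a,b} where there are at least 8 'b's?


States: count = 0, 1, ..., 7, and a final '>= 8' state.
Total: 8 + 1 = 9. Accept = '>= 8' state.

9


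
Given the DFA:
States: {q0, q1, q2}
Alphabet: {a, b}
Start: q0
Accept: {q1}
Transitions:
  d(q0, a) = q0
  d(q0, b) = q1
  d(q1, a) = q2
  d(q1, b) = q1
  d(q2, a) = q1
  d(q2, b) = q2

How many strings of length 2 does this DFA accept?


Enumerating all length-2 strings:
  "aa" -> q0 [reject]
  "ab" -> q1 [accept]
  "ba" -> q2 [reject]
  "bb" -> q1 [accept]

2 out of 4


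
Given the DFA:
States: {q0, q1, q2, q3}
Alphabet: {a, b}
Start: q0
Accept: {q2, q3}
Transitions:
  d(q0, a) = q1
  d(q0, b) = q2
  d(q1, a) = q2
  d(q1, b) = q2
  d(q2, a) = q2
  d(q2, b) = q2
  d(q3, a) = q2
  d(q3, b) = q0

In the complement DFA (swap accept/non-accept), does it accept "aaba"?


Trace: q0 -> q1 -> q2 -> q2 -> q2
Final: q2
Original accept: {q2, q3}
Complement: q2 is in original accept

No, complement rejects (original accepts)


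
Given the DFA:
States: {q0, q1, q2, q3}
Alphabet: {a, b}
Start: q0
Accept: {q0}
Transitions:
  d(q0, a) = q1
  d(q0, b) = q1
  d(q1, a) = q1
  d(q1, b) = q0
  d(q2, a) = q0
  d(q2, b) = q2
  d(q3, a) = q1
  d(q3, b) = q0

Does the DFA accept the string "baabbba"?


Trace: q0 -> q1 -> q1 -> q1 -> q0 -> q1 -> q0 -> q1
Final state: q1
Accept states: {q0}

No, rejected (final state q1 is not an accept state)


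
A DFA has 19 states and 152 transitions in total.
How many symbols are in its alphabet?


Each state has exactly one transition per symbol.
|alphabet| = transitions / states = 152 / 19 = 8

8


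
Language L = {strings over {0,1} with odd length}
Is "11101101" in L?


length = 8; 8 mod 2 = 0

No, "11101101" is not in L


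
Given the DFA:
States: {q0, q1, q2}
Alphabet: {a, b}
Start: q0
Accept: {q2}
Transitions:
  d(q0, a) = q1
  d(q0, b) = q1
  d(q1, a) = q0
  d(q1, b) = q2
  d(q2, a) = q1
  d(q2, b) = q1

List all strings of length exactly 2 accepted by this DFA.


All strings of length 2: 4 total
Accepted: 2

"ab", "bb"


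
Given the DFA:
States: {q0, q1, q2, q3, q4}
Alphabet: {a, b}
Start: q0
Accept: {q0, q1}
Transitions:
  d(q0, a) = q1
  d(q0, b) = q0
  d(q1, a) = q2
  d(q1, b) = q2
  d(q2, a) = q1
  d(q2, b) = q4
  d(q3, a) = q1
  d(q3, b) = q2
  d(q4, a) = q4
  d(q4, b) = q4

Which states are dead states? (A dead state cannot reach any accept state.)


Forward reachability from each state:
  q0 -> reaches accept state q0 (live)
  q1 -> reaches accept state q1 (live)
  q2 -> reaches accept state q1 (live)
  q3 -> reaches accept state q1 (live)
  q4 -> reaches {q4}, no accept state (dead)

{q4}


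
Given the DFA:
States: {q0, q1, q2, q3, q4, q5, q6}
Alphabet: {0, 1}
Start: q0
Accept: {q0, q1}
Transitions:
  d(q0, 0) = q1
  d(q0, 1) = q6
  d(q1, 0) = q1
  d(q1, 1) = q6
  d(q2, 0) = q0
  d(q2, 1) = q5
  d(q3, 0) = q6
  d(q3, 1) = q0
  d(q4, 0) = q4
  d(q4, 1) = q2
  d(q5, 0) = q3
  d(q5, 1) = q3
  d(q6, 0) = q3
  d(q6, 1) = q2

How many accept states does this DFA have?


Accept states listed: {q0, q1}
Counting: q0(1) q1(2)

2


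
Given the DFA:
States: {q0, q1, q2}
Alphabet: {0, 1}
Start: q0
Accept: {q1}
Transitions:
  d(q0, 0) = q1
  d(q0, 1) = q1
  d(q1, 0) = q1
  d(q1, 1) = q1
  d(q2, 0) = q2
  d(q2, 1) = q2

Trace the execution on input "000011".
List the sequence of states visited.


Input: 000011
d(q0, 0) = q1
d(q1, 0) = q1
d(q1, 0) = q1
d(q1, 0) = q1
d(q1, 1) = q1
d(q1, 1) = q1


q0 -> q1 -> q1 -> q1 -> q1 -> q1 -> q1


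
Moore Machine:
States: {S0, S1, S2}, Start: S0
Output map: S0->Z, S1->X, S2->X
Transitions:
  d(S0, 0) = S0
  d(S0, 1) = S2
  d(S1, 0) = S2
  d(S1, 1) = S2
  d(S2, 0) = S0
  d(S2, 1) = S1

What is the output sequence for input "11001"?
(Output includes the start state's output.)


Start: S0 (output Z)
  --1--> S2 (output X)
  --1--> S1 (output X)
  --0--> S2 (output X)
  --0--> S0 (output Z)
  --1--> S2 (output X)

"ZXXXZX"


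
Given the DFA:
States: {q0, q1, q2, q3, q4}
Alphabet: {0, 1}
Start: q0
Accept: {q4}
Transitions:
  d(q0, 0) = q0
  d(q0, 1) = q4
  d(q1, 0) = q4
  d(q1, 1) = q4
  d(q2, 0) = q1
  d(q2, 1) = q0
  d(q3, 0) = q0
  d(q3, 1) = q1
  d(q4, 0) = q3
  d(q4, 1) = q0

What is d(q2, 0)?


Looking up transition d(q2, 0)

q1


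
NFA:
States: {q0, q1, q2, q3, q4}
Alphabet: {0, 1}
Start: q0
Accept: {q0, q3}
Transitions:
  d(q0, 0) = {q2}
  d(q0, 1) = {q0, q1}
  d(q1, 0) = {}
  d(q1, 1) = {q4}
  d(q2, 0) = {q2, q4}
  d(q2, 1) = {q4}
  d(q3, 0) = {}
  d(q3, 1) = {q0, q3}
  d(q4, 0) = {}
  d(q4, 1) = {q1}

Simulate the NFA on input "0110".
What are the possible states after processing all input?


Start: {q0}
  --0--> {q2}
  --1--> {q4}
  --1--> {q1}
  --0--> {}

{} (empty set, no valid transitions)


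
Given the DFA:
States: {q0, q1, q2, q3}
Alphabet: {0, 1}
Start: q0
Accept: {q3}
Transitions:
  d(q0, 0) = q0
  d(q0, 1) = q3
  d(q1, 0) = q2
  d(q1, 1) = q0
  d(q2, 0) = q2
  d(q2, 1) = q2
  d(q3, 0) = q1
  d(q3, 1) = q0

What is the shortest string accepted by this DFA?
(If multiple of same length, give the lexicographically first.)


BFS by string length (lex-first path to each state shown):
  len 0: q0<-""
  len 1: q0<-"0", q3<-"1"
Found accept state at length 1.

"1"


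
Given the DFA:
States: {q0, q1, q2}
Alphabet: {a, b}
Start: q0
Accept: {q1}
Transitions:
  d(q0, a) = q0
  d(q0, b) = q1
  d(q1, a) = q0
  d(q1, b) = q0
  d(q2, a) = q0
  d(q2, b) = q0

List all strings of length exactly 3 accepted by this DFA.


All strings of length 3: 8 total
Accepted: 3

"aab", "bab", "bbb"


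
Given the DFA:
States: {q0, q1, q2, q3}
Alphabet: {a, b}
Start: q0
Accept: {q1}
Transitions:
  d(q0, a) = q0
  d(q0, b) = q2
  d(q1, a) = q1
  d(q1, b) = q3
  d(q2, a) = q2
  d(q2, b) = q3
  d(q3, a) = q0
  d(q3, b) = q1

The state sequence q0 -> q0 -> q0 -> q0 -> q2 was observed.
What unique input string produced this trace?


Trace back each transition to find the symbol:
  q0 --[a]--> q0
  q0 --[a]--> q0
  q0 --[a]--> q0
  q0 --[b]--> q2

"aaab"


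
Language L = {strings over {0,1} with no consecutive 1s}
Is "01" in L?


'11' does not occur

Yes, "01" is in L


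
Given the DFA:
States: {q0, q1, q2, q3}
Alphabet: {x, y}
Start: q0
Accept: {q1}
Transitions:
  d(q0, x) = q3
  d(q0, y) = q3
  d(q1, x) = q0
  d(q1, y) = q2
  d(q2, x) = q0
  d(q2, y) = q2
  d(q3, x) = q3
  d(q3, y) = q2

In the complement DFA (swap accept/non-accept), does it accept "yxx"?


Trace: q0 -> q3 -> q3 -> q3
Final: q3
Original accept: {q1}
Complement: q3 is not in original accept

Yes, complement accepts (original rejects)


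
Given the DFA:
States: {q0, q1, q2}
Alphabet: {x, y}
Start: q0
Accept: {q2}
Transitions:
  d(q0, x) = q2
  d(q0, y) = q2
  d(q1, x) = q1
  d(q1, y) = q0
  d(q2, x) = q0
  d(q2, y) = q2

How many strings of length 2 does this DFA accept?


Enumerating all length-2 strings:
  "xx" -> q0 [reject]
  "xy" -> q2 [accept]
  "yx" -> q0 [reject]
  "yy" -> q2 [accept]

2 out of 4


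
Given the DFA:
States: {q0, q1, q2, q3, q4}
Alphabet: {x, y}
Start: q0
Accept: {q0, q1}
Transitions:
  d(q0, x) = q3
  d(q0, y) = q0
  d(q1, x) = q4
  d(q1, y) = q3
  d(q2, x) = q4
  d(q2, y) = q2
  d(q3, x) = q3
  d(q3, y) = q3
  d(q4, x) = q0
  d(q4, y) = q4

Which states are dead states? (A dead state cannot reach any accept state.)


Forward reachability from each state:
  q0 -> reaches accept state q0 (live)
  q1 -> reaches accept state q0 (live)
  q2 -> reaches accept state q0 (live)
  q3 -> reaches {q3}, no accept state (dead)
  q4 -> reaches accept state q0 (live)

{q3}


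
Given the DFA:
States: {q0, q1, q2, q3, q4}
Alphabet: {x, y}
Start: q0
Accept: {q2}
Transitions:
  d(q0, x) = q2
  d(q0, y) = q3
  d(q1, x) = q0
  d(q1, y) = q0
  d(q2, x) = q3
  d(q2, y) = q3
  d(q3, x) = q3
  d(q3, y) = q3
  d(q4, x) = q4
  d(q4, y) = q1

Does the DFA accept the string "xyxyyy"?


Trace: q0 -> q2 -> q3 -> q3 -> q3 -> q3 -> q3
Final state: q3
Accept states: {q2}

No, rejected (final state q3 is not an accept state)


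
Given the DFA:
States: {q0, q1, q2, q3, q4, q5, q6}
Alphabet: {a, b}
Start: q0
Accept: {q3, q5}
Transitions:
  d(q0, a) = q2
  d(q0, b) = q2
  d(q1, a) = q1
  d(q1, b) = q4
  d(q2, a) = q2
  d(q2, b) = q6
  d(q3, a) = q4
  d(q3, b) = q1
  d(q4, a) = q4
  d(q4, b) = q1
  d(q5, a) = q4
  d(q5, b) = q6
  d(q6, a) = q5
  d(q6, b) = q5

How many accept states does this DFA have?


Accept states listed: {q3, q5}
Counting: q3(1) q5(2)

2


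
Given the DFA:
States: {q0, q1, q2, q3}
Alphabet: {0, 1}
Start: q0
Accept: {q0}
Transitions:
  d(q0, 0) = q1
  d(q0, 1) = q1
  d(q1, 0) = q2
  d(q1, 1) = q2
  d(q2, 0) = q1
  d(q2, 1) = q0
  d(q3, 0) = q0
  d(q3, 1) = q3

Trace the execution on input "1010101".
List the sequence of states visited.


Input: 1010101
d(q0, 1) = q1
d(q1, 0) = q2
d(q2, 1) = q0
d(q0, 0) = q1
d(q1, 1) = q2
d(q2, 0) = q1
d(q1, 1) = q2


q0 -> q1 -> q2 -> q0 -> q1 -> q2 -> q1 -> q2


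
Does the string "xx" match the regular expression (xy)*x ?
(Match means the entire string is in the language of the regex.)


|string| = 2; first = 'x'; last = 'x'

No, "xx" does not match (xy)*x


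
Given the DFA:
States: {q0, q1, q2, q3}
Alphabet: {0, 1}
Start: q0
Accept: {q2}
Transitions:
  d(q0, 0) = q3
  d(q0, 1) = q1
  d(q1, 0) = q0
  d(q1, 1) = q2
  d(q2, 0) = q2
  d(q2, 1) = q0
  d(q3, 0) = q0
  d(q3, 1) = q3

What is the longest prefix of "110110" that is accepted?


Run the DFA, marking each prefix where the state is accepting:
  "" -> q0 [reject]
  "1" -> q1 [reject]
  "11" -> q2 [accept]
  "110" -> q2 [accept]
  "1101" -> q0 [reject]
  "11011" -> q1 [reject]
  "110110" -> q0 [reject]

"110"


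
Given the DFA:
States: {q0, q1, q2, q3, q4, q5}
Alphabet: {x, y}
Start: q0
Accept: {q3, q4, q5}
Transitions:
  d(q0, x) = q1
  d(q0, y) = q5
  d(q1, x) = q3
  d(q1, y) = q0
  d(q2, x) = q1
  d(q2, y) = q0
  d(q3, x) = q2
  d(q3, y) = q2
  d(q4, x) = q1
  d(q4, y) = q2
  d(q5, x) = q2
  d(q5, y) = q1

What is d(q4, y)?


Looking up transition d(q4, y)

q2


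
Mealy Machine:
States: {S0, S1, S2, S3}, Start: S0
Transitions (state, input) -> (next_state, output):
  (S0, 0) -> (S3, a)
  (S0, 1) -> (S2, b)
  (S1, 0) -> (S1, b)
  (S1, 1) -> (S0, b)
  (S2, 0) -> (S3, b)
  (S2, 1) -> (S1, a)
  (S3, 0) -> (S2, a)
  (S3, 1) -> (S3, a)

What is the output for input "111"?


Step-by-step:
  (S0, 1) -> (S2, b)
  (S2, 1) -> (S1, a)
  (S1, 1) -> (S0, b)

"bab"
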